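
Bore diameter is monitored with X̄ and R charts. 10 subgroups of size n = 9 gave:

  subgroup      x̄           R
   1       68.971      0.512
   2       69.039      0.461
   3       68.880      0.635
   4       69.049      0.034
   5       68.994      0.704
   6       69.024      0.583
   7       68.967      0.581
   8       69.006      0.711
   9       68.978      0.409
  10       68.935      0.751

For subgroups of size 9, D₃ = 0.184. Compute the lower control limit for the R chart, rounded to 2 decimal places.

0.10

R̄ = (0.512 + 0.461 + 0.635 + 0.034 + 0.704 + 0.583 + 0.581 + 0.711 + 0.409 + 0.751) / 10 = 5.3810 / 10 = 0.5381
LCL_R = D₃·R̄ = 0.184 × 0.5381 = 0.0990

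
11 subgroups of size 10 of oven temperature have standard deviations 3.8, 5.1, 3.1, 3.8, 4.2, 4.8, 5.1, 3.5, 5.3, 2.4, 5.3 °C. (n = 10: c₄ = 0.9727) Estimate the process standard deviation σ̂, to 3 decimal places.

s̄ = (3.8 + 5.1 + 3.1 + 3.8 + 4.2 + 4.8 + 5.1 + 3.5 + 5.3 + 2.4 + 5.3) / 11 = 4.2182
σ̂ = s̄ / c₄ = 4.2182 / 0.9727 = 4.3366

4.337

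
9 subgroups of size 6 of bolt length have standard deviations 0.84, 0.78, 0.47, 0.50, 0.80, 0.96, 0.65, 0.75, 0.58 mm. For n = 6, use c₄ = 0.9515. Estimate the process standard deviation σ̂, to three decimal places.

s̄ = (0.84 + 0.78 + 0.47 + 0.50 + 0.80 + 0.96 + 0.65 + 0.75 + 0.58) / 9 = 0.7033
σ̂ = s̄ / c₄ = 0.7033 / 0.9515 = 0.7392

0.739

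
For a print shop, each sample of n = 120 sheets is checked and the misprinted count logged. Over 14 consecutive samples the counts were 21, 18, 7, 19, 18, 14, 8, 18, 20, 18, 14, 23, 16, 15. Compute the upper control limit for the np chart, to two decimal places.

p̄ = Σdᵢ / (k·n) = 229 / (14 × 120) = 0.13631
UCL = np̄ + 3·√(np̄(1−p̄)) = 16.3571 + 3 × √(16.3571×0.86369) = 16.3571 + 3 × 3.7587 = 27.6331

27.63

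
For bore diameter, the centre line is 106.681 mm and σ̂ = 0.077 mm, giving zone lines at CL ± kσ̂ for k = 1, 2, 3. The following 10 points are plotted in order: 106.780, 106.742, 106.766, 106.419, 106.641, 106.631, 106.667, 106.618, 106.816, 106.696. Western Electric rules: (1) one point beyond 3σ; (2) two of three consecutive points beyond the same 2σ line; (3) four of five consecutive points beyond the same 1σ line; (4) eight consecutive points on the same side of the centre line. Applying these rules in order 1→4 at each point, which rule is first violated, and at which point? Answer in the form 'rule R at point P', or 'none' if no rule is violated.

Zone of each point (C = within 1σ̂, B = 1σ̂–2σ̂, A = 2σ̂–3σ̂, * = beyond 3σ̂; sign = side of CL): 1:+B, 2:+C, 3:+B, 4:-*, 5:-C, 6:-C, 7:-C, 8:-C, 9:+B, 10:+C
Rule 1 (one point beyond the 3σ limits) is satisfied at point 4.

rule 1 at point 4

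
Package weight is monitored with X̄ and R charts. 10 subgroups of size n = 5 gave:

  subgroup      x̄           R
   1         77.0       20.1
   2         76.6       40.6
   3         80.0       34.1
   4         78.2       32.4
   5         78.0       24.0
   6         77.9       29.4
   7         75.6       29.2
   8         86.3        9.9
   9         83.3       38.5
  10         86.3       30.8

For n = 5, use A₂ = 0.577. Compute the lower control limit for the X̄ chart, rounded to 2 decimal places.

X̄̄ = (77.0 + 76.6 + 80.0 + 78.2 + 78.0 + 77.9 + 75.6 + 86.3 + 83.3 + 86.3) / 10 = 799.2000 / 10 = 79.9200
R̄ = (20.1 + 40.6 + 34.1 + 32.4 + 24.0 + 29.4 + 29.2 + 9.9 + 38.5 + 30.8) / 10 = 289.0000 / 10 = 28.9000
LCL = X̄̄ − A₂·R̄ = 79.9200 − 0.577 × 28.9000 = 63.2447

63.24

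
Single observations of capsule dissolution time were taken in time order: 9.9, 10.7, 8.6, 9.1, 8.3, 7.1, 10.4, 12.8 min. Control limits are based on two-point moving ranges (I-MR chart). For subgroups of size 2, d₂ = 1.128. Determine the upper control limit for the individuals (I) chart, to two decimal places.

X̄ = (9.9 + 10.7 + 8.6 + 9.1 + 8.3 + 7.1 + 10.4 + 12.8) / 8 = 9.6125
Moving ranges: 0.8, 2.1, 0.5, 0.8, 1.2, 3.3, 2.4; M̄R̄ = 11.1000 / 7 = 1.5857
UCL = X̄ + 3·M̄R̄/d₂ = 9.6125 + 3 × 1.5857 / 1.128 = 13.8298

13.83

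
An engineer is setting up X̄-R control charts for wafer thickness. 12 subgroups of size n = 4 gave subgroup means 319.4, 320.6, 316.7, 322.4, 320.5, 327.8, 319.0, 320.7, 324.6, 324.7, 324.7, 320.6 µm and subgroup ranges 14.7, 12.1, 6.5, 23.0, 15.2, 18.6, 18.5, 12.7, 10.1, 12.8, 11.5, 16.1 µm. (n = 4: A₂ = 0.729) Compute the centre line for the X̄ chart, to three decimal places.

X̄̄ = (319.4 + 320.6 + 316.7 + 322.4 + 320.5 + 327.8 + 319.0 + 320.7 + 324.6 + 324.7 + 324.7 + 320.6) / 12 = 3861.7000 / 12 = 321.8083
CL = X̄̄ = 321.8083

321.808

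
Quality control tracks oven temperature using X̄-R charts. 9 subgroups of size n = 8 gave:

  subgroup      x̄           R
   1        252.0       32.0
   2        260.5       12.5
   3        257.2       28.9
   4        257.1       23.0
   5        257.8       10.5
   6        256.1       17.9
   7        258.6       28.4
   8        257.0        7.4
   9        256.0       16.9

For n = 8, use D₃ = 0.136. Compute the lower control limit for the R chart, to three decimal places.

2.682

R̄ = (32.0 + 12.5 + 28.9 + 23.0 + 10.5 + 17.9 + 28.4 + 7.4 + 16.9) / 9 = 177.5000 / 9 = 19.7222
LCL_R = D₃·R̄ = 0.136 × 19.7222 = 2.6822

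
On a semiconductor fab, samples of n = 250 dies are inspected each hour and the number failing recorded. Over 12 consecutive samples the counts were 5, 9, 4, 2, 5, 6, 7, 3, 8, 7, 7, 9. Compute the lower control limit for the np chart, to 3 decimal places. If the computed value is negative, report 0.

p̄ = Σdᵢ / (k·n) = 72 / (12 × 250) = 0.02400
LCL = np̄ − 3·√(np̄(1−p̄)) = 6.0000 − 3 × 2.4199 = -1.2598 → 0 (negative, so LCL = 0)

0.000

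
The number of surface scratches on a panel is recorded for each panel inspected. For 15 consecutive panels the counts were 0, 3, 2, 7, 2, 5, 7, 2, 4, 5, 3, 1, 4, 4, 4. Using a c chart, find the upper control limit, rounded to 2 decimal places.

c̄ = (0 + 3 + 2 + 7 + 2 + 5 + 7 + 2 + 4 + 5 + 3 + 1 + 4 + 4 + 4) / 15 = 53 / 15 = 3.5333
UCL = c̄ + 3√c̄ = 3.5333 + 3 × √3.5333 = 3.5333 + 3 × 1.8797 = 9.1725

9.17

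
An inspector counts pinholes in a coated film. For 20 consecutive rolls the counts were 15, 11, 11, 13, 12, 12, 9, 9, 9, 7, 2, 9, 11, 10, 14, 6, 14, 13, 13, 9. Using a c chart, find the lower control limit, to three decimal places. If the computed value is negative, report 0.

0.752

c̄ = (15 + 11 + 11 + 13 + 12 + 12 + 9 + 9 + 9 + 7 + 2 + 9 + 11 + 10 + 14 + 6 + 14 + 13 + 13 + 9) / 20 = 209 / 20 = 10.4500
LCL = c̄ − 3√c̄ = 10.4500 − 3 × 3.2326 = 0.7521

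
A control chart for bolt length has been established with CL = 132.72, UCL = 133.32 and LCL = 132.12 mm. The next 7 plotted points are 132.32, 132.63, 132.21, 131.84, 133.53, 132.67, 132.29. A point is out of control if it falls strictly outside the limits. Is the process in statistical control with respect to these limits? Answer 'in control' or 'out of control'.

Compare each point to [132.12, 133.32]: sample 4 = 131.84 < LCL; sample 5 = 133.53 > UCL.

out of control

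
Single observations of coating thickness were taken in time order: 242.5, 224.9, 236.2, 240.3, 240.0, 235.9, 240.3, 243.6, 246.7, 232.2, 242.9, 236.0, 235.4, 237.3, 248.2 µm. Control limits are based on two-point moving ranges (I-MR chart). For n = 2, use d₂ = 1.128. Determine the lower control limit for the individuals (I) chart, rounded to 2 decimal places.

221.03

X̄ = (242.5 + 224.9 + 236.2 + 240.3 + 240.0 + 235.9 + 240.3 + 243.6 + 246.7 + 232.2 + 242.9 + 236.0 + 235.4 + 237.3 + 248.2) / 15 = 238.8267
Moving ranges: 17.6, 11.3, 4.1, 0.3, 4.1, 4.4, 3.3, 3.1, 14.5, 10.7, 6.9, 0.6, 1.9, 10.9; M̄R̄ = 93.7000 / 14 = 6.6929
LCL = X̄ − 3·M̄R̄/d₂ = 238.8267 − 3 × 6.6929 / 1.128 = 221.0265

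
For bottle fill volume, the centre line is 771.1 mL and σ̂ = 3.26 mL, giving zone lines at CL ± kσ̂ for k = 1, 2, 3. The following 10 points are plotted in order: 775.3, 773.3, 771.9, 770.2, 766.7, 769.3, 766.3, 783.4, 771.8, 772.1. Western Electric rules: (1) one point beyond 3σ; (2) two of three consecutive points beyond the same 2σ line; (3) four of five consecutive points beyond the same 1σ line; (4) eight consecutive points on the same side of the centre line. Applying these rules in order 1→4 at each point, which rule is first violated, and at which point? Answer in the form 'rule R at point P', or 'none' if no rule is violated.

Zone of each point (C = within 1σ̂, B = 1σ̂–2σ̂, A = 2σ̂–3σ̂, * = beyond 3σ̂; sign = side of CL): 1:+B, 2:+C, 3:+C, 4:-C, 5:-B, 6:-C, 7:-B, 8:+*, 9:+C, 10:+C
Rule 1 (one point beyond the 3σ limits) is satisfied at point 8.

rule 1 at point 8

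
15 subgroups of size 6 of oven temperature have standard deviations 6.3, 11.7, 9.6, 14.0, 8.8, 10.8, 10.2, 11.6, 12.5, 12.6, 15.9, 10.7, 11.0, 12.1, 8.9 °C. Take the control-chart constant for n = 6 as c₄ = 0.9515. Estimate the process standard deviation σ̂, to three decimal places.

s̄ = (6.3 + 11.7 + 9.6 + 14.0 + 8.8 + 10.8 + 10.2 + 11.6 + 12.5 + 12.6 + 15.9 + 10.7 + 11.0 + 12.1 + 8.9) / 15 = 11.1133
σ̂ = s̄ / c₄ = 11.1133 / 0.9515 = 11.6798

11.680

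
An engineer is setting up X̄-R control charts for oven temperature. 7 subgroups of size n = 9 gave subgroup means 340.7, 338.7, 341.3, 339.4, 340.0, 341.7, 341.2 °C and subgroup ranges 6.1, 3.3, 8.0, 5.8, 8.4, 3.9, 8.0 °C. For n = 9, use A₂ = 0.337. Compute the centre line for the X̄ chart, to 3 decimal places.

340.429

X̄̄ = (340.7 + 338.7 + 341.3 + 339.4 + 340.0 + 341.7 + 341.2) / 7 = 2383.0000 / 7 = 340.4286
CL = X̄̄ = 340.4286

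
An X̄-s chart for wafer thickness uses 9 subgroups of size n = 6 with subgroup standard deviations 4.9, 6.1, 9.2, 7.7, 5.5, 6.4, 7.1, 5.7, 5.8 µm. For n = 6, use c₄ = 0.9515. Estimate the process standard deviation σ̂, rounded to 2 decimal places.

6.82

s̄ = (4.9 + 6.1 + 9.2 + 7.7 + 5.5 + 6.4 + 7.1 + 5.7 + 5.8) / 9 = 6.4889
σ̂ = s̄ / c₄ = 6.4889 / 0.9515 = 6.8196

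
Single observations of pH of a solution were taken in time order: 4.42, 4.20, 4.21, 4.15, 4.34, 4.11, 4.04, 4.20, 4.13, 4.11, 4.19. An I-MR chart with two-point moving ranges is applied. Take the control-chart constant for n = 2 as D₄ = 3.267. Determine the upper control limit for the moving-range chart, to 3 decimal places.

0.363

Moving ranges: 0.22, 0.01, 0.06, 0.19, 0.23, 0.07, 0.16, 0.07, 0.02, 0.08; M̄R̄ = 1.1100 / 10 = 0.1110
UCL_MR = D₄·M̄R̄ = 3.267 × 0.1110 = 0.3626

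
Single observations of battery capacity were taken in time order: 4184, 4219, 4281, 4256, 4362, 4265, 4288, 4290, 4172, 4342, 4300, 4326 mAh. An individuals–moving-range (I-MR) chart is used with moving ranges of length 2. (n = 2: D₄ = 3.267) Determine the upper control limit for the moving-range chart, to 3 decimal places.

209.682

Moving ranges: 35, 62, 25, 106, 97, 23, 2, 118, 170, 42, 26; M̄R̄ = 706.0000 / 11 = 64.1818
UCL_MR = D₄·M̄R̄ = 3.267 × 64.1818 = 209.6820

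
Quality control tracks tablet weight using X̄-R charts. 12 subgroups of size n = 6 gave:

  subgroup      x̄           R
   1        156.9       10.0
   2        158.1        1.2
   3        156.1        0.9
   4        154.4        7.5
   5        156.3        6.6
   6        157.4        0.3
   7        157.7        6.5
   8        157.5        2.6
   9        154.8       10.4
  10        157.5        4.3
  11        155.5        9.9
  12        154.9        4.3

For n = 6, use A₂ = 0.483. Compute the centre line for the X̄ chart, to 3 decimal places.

156.425

X̄̄ = (156.9 + 158.1 + 156.1 + 154.4 + 156.3 + 157.4 + 157.7 + 157.5 + 154.8 + 157.5 + 155.5 + 154.9) / 12 = 1877.1000 / 12 = 156.4250
CL = X̄̄ = 156.4250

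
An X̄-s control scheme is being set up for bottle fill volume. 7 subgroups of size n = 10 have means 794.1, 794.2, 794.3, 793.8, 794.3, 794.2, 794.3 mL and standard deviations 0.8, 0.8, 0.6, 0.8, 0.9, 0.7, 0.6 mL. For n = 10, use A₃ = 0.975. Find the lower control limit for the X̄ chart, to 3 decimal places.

X̄̄ = (794.1 + 794.2 + 794.3 + 793.8 + 794.3 + 794.2 + 794.3) / 7 = 794.1714
s̄ = (0.8 + 0.8 + 0.6 + 0.8 + 0.9 + 0.7 + 0.6) / 7 = 0.7429
LCL = X̄̄ − A₃·s̄ = 794.1714 − 0.975 × 0.7429 = 793.4471

793.447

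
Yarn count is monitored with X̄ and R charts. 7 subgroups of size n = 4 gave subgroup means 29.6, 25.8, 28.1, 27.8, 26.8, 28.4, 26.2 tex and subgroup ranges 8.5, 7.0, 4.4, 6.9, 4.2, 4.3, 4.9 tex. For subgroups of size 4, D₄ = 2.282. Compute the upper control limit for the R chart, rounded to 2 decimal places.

13.11

R̄ = (8.5 + 7.0 + 4.4 + 6.9 + 4.2 + 4.3 + 4.9) / 7 = 40.2000 / 7 = 5.7429
UCL_R = D₄·R̄ = 2.282 × 5.7429 = 13.1052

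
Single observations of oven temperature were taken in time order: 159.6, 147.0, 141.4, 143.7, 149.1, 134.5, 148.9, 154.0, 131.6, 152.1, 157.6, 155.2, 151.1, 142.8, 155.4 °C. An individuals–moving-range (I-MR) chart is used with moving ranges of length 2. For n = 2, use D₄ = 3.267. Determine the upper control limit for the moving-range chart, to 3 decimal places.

31.690

Moving ranges: 12.6, 5.6, 2.3, 5.4, 14.6, 14.4, 5.1, 22.4, 20.5, 5.5, 2.4, 4.1, 8.3, 12.6; M̄R̄ = 135.8000 / 14 = 9.7000
UCL_MR = D₄·M̄R̄ = 3.267 × 9.7000 = 31.6899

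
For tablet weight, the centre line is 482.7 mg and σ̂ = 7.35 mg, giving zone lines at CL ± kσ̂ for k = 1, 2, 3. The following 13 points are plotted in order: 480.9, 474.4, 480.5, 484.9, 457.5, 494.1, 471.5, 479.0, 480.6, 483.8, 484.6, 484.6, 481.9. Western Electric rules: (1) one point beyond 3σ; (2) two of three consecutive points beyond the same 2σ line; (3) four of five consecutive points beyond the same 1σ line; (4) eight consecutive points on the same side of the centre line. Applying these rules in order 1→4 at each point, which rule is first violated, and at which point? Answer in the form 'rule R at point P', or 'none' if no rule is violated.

rule 1 at point 5

Zone of each point (C = within 1σ̂, B = 1σ̂–2σ̂, A = 2σ̂–3σ̂, * = beyond 3σ̂; sign = side of CL): 1:-C, 2:-B, 3:-C, 4:+C, 5:-*, 6:+B, 7:-B, 8:-C, 9:-C, 10:+C, 11:+C, 12:+C, 13:-C
Rule 1 (one point beyond the 3σ limits) is satisfied at point 5.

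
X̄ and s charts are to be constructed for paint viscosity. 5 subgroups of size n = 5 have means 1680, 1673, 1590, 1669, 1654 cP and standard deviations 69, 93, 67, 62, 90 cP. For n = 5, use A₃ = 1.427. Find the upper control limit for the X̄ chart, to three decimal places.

1761.937

X̄̄ = (1680 + 1673 + 1590 + 1669 + 1654) / 5 = 1653.2000
s̄ = (69 + 93 + 67 + 62 + 90) / 5 = 76.2000
UCL = X̄̄ + A₃·s̄ = 1653.2000 + 1.427 × 76.2000 = 1761.9374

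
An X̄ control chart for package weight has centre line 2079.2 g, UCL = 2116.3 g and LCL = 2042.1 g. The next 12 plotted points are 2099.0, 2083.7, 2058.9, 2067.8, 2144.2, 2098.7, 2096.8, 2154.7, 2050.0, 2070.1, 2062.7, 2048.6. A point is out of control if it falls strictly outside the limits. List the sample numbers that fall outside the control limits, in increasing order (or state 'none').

Compare each point to [2042.1, 2116.3]: sample 5 = 2144.2 > UCL; sample 8 = 2154.7 > UCL.

5, 8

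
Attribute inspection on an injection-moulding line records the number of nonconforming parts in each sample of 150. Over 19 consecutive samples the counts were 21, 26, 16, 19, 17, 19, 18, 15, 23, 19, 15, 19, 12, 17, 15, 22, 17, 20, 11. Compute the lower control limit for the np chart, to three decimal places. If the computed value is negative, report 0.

p̄ = Σdᵢ / (k·n) = 341 / (19 × 150) = 0.11965
LCL = np̄ − 3·√(np̄(1−p̄)) = 17.9474 − 3 × 3.9749 = 6.0226

6.023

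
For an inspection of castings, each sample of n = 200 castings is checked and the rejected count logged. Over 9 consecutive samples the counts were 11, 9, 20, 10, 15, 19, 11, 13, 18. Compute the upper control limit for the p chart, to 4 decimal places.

0.1241

p̄ = Σdᵢ / (k·n) = 126 / (9 × 200) = 0.07000
UCL = p̄ + 3·√(p̄(1−p̄)/n) = 0.07000 + 3 × √(0.07000×0.93000/200) = 0.07000 + 3 × 0.01804 = 0.12412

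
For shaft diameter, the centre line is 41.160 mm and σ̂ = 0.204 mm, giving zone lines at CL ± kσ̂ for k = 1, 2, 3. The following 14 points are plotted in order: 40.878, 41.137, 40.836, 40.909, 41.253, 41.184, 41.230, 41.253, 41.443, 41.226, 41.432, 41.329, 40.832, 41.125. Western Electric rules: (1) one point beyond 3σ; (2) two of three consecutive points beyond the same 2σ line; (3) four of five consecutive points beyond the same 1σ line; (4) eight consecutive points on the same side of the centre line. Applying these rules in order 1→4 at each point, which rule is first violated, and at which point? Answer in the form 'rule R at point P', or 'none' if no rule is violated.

rule 4 at point 12

Zone of each point (C = within 1σ̂, B = 1σ̂–2σ̂, A = 2σ̂–3σ̂, * = beyond 3σ̂; sign = side of CL): 1:-B, 2:-C, 3:-B, 4:-B, 5:+C, 6:+C, 7:+C, 8:+C, 9:+B, 10:+C, 11:+B, 12:+C, 13:-B, 14:-C
Rule 4 (eight consecutive points on the same side of the centre line) is satisfied at point 12.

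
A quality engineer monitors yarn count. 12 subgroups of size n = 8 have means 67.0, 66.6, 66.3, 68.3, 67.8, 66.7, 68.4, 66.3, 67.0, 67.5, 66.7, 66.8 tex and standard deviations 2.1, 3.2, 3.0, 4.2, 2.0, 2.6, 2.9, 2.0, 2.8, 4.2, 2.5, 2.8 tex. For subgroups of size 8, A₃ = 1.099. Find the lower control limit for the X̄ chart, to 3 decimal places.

63.975

X̄̄ = (67.0 + 66.6 + 66.3 + 68.3 + 67.8 + 66.7 + 68.4 + 66.3 + 67.0 + 67.5 + 66.7 + 66.8) / 12 = 67.1167
s̄ = (2.1 + 3.2 + 3.0 + 4.2 + 2.0 + 2.6 + 2.9 + 2.0 + 2.8 + 4.2 + 2.5 + 2.8) / 12 = 2.8583
LCL = X̄̄ − A₃·s̄ = 67.1167 − 1.099 × 2.8583 = 63.9754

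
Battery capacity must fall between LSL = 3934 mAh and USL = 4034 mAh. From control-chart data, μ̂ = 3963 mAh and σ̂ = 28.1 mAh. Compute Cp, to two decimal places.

Cp = (USL − LSL) / (6σ̂) = (4034 − 3934) / (6 × 28.1) = 100.0000 / 168.6000 = 0.5931

0.59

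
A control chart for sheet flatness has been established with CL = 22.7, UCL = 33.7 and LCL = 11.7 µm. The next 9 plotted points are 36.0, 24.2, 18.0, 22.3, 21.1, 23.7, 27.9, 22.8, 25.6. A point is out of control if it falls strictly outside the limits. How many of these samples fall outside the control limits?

1

Compare each point to [11.7, 33.7]: sample 1 = 36.0 > UCL.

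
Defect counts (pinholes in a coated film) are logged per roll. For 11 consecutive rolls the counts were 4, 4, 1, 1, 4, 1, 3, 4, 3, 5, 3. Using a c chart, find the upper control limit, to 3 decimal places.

c̄ = (4 + 4 + 1 + 1 + 4 + 1 + 3 + 4 + 3 + 5 + 3) / 11 = 33 / 11 = 3.0000
UCL = c̄ + 3√c̄ = 3.0000 + 3 × √3.0000 = 3.0000 + 3 × 1.7321 = 8.1962

8.196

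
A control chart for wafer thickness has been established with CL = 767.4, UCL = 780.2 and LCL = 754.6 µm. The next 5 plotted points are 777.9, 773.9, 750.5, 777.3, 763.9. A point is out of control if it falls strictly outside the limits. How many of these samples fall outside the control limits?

1

Compare each point to [754.6, 780.2]: sample 3 = 750.5 < LCL.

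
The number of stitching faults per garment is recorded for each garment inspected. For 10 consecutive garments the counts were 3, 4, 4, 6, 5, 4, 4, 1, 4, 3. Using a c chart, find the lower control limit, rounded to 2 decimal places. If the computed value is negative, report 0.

c̄ = (3 + 4 + 4 + 6 + 5 + 4 + 4 + 1 + 4 + 3) / 10 = 38 / 10 = 3.8000
LCL = c̄ − 3√c̄ = 3.8000 − 3 × 1.9494 = -2.0481 → 0 (cannot be negative)

0.00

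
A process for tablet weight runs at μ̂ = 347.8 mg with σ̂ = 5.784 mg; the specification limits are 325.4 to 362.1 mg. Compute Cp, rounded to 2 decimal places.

Cp = (USL − LSL) / (6σ̂) = (362.1 − 325.4) / (6 × 5.784) = 36.7000 / 34.7040 = 1.0575

1.06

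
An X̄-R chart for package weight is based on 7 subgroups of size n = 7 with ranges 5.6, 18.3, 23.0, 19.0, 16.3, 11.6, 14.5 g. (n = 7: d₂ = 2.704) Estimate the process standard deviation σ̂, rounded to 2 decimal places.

5.72

R̄ = (5.6 + 18.3 + 23.0 + 19.0 + 16.3 + 11.6 + 14.5) / 7 = 15.4714
σ̂ = R̄ / d₂ = 15.4714 / 2.704 = 5.7217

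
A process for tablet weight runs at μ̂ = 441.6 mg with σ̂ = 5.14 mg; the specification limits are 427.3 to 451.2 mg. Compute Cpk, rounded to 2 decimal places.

Cpu = (USL − μ̂) / (3σ̂) = (451.2 − 441.6) / (3 × 5.14) = 0.6226; Cpl = (μ̂ − LSL) / (3σ̂) = (441.6 − 427.3) / (3 × 5.14) = 0.9274; Cpk = min(Cpu, Cpl) = 0.6226

0.62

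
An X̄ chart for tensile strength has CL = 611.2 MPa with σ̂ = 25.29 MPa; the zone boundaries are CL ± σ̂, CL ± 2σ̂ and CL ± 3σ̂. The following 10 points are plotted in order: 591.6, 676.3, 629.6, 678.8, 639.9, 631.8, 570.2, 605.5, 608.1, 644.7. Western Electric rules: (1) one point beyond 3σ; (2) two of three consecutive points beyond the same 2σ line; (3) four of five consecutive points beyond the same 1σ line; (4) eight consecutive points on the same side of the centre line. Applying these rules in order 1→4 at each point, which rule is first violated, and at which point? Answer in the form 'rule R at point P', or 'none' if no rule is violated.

rule 2 at point 4

Zone of each point (C = within 1σ̂, B = 1σ̂–2σ̂, A = 2σ̂–3σ̂, * = beyond 3σ̂; sign = side of CL): 1:-C, 2:+A, 3:+C, 4:+A, 5:+B, 6:+C, 7:-B, 8:-C, 9:-C, 10:+B
Rule 2 (two of three consecutive points beyond the same 2σ limit) is satisfied at point 4.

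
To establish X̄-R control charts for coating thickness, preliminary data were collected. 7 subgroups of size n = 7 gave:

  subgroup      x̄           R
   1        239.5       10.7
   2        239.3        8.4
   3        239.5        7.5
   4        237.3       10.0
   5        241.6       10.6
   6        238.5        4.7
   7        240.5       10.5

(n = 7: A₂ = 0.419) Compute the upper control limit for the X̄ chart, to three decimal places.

X̄̄ = (239.5 + 239.3 + 239.5 + 237.3 + 241.6 + 238.5 + 240.5) / 7 = 1676.2000 / 7 = 239.4571
R̄ = (10.7 + 8.4 + 7.5 + 10.0 + 10.6 + 4.7 + 10.5) / 7 = 62.4000 / 7 = 8.9143
UCL = X̄̄ + A₂·R̄ = 239.4571 + 0.419 × 8.9143 = 243.1922

243.192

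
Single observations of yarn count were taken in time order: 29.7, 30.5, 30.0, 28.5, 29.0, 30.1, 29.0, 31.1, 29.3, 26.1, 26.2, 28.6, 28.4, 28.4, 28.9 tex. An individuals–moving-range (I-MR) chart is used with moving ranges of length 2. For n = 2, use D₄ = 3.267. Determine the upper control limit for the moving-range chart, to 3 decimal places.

3.687

Moving ranges: 0.8, 0.5, 1.5, 0.5, 1.1, 1.1, 2.1, 1.8, 3.2, 0.1, 2.4, 0.2, 0.0, 0.5; M̄R̄ = 15.8000 / 14 = 1.1286
UCL_MR = D₄·M̄R̄ = 3.267 × 1.1286 = 3.6870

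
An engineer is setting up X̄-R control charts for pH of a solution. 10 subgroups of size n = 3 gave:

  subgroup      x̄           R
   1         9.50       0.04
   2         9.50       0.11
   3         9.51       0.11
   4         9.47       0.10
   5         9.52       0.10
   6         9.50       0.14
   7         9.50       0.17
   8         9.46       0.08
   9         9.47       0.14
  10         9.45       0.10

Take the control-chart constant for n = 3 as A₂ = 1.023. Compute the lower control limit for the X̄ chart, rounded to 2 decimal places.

9.38

X̄̄ = (9.50 + 9.50 + 9.51 + 9.47 + 9.52 + 9.50 + 9.50 + 9.46 + 9.47 + 9.45) / 10 = 94.8800 / 10 = 9.4880
R̄ = (0.04 + 0.11 + 0.11 + 0.10 + 0.10 + 0.14 + 0.17 + 0.08 + 0.14 + 0.10) / 10 = 1.0900 / 10 = 0.1090
LCL = X̄̄ − A₂·R̄ = 9.4880 − 1.023 × 0.1090 = 9.3765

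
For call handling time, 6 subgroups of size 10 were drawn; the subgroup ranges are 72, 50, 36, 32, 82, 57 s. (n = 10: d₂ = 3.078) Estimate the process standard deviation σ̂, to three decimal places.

R̄ = (72 + 50 + 36 + 32 + 82 + 57) / 6 = 54.8333
σ̂ = R̄ / d₂ = 54.8333 / 3.078 = 17.8146

17.815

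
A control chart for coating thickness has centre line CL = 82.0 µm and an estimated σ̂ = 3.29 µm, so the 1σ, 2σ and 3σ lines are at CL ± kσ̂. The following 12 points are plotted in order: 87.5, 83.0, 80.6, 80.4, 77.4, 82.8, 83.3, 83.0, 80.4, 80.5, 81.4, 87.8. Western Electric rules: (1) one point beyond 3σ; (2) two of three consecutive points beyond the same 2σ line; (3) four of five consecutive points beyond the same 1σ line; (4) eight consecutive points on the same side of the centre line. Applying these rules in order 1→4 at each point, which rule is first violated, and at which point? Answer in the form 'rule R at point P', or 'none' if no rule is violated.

Zone of each point (C = within 1σ̂, B = 1σ̂–2σ̂, A = 2σ̂–3σ̂, * = beyond 3σ̂; sign = side of CL): 1:+B, 2:+C, 3:-C, 4:-C, 5:-B, 6:+C, 7:+C, 8:+C, 9:-C, 10:-C, 11:-C, 12:+B
No rule fires across all 12 points.

none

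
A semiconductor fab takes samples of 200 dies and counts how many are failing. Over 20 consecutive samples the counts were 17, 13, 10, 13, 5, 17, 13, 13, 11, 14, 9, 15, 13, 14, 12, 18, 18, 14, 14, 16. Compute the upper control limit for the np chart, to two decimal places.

p̄ = Σdᵢ / (k·n) = 269 / (20 × 200) = 0.06725
UCL = np̄ + 3·√(np̄(1−p̄)) = 13.4500 + 3 × √(13.4500×0.93275) = 13.4500 + 3 × 3.5420 = 24.0759

24.08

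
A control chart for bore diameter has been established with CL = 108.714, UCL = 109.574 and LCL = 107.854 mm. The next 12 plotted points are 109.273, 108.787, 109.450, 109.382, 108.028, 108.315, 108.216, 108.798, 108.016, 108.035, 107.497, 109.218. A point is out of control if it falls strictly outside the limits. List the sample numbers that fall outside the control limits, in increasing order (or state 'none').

Compare each point to [107.854, 109.574]: sample 11 = 107.497 < LCL.

11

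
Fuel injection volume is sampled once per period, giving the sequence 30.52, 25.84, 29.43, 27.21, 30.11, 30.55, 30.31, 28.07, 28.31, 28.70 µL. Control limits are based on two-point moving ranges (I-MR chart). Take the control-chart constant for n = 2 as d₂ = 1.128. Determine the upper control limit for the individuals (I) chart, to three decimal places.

X̄ = (30.52 + 25.84 + 29.43 + 27.21 + 30.11 + 30.55 + 30.31 + 28.07 + 28.31 + 28.70) / 10 = 28.9050
Moving ranges: 4.68, 3.59, 2.22, 2.90, 0.44, 0.24, 2.24, 0.24, 0.39; M̄R̄ = 16.9400 / 9 = 1.8822
UCL = X̄ + 3·M̄R̄/d₂ = 28.9050 + 3 × 1.8822 / 1.128 = 33.9109

33.911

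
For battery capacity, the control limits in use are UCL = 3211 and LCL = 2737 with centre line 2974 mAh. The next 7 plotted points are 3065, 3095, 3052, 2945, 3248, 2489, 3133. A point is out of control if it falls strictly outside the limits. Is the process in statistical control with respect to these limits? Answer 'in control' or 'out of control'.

Compare each point to [2737, 3211]: sample 5 = 3248 > UCL; sample 6 = 2489 < LCL.

out of control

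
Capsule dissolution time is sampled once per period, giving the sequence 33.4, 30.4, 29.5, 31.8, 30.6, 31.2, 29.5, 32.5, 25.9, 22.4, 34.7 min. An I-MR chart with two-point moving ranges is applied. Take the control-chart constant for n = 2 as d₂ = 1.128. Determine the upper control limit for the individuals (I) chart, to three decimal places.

39.508

X̄ = (33.4 + 30.4 + 29.5 + 31.8 + 30.6 + 31.2 + 29.5 + 32.5 + 25.9 + 22.4 + 34.7) / 11 = 30.1727
Moving ranges: 3.0, 0.9, 2.3, 1.2, 0.6, 1.7, 3.0, 6.6, 3.5, 12.3; M̄R̄ = 35.1000 / 10 = 3.5100
UCL = X̄ + 3·M̄R̄/d₂ = 30.1727 + 3 × 3.5100 / 1.128 = 39.5078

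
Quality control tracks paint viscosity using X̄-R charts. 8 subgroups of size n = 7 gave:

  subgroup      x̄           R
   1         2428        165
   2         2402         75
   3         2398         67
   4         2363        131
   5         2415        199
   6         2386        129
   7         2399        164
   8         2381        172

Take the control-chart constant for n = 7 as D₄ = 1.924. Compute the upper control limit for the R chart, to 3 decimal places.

265.031

R̄ = (165 + 75 + 67 + 131 + 199 + 129 + 164 + 172) / 8 = 1102.0000 / 8 = 137.7500
UCL_R = D₄·R̄ = 1.924 × 137.7500 = 265.0310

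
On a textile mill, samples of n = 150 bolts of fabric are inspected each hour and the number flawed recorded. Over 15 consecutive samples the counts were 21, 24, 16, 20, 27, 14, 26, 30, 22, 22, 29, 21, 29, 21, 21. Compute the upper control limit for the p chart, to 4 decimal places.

0.2405

p̄ = Σdᵢ / (k·n) = 343 / (15 × 150) = 0.15244
UCL = p̄ + 3·√(p̄(1−p̄)/n) = 0.15244 + 3 × √(0.15244×0.84756/150) = 0.15244 + 3 × 0.02935 = 0.24049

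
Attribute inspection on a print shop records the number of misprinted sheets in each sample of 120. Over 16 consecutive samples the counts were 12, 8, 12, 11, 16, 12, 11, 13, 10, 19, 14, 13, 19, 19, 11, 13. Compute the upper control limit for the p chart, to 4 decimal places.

p̄ = Σdᵢ / (k·n) = 213 / (16 × 120) = 0.11094
UCL = p̄ + 3·√(p̄(1−p̄)/n) = 0.11094 + 3 × √(0.11094×0.88906/120) = 0.11094 + 3 × 0.02867 = 0.19694

0.1969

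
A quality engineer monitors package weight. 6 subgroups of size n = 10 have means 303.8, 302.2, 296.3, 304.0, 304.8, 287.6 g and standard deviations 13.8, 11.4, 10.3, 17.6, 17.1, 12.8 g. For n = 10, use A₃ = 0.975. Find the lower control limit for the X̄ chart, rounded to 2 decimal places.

286.30

X̄̄ = (303.8 + 302.2 + 296.3 + 304.0 + 304.8 + 287.6) / 6 = 299.7833
s̄ = (13.8 + 11.4 + 10.3 + 17.6 + 17.1 + 12.8) / 6 = 13.8333
LCL = X̄̄ − A₃·s̄ = 299.7833 − 0.975 × 13.8333 = 286.2958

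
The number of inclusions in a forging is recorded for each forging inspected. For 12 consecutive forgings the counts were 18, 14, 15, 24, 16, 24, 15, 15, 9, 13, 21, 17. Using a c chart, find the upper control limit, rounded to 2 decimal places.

29.03

c̄ = (18 + 14 + 15 + 24 + 16 + 24 + 15 + 15 + 9 + 13 + 21 + 17) / 12 = 201 / 12 = 16.7500
UCL = c̄ + 3√c̄ = 16.7500 + 3 × √16.7500 = 16.7500 + 3 × 4.0927 = 29.0280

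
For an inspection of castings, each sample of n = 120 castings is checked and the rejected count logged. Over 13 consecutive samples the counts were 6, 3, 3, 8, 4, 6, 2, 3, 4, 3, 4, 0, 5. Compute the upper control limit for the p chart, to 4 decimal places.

0.0814

p̄ = Σdᵢ / (k·n) = 51 / (13 × 120) = 0.03269
UCL = p̄ + 3·√(p̄(1−p̄)/n) = 0.03269 + 3 × √(0.03269×0.96731/120) = 0.03269 + 3 × 0.01623 = 0.08139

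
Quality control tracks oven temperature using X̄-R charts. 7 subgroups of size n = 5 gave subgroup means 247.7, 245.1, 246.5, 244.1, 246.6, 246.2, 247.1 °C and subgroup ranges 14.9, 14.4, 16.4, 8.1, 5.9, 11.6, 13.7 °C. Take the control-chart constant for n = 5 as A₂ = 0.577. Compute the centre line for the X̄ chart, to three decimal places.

X̄̄ = (247.7 + 245.1 + 246.5 + 244.1 + 246.6 + 246.2 + 247.1) / 7 = 1723.3000 / 7 = 246.1857
CL = X̄̄ = 246.1857

246.186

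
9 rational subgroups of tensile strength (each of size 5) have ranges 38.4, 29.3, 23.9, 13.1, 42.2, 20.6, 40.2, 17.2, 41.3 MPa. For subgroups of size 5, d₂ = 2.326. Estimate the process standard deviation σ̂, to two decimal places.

R̄ = (38.4 + 29.3 + 23.9 + 13.1 + 42.2 + 20.6 + 40.2 + 17.2 + 41.3) / 9 = 29.5778
σ̂ = R̄ / d₂ = 29.5778 / 2.326 = 12.7162

12.72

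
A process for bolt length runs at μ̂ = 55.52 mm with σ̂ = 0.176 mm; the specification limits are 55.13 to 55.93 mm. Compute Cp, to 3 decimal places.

0.758

Cp = (USL − LSL) / (6σ̂) = (55.93 − 55.13) / (6 × 0.176) = 0.8000 / 1.0560 = 0.7576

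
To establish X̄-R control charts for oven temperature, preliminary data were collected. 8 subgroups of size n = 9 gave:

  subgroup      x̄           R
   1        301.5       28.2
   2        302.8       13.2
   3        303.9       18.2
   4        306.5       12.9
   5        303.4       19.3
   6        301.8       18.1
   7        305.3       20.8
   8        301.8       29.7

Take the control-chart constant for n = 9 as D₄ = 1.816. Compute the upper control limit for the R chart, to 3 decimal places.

36.411

R̄ = (28.2 + 13.2 + 18.2 + 12.9 + 19.3 + 18.1 + 20.8 + 29.7) / 8 = 160.4000 / 8 = 20.0500
UCL_R = D₄·R̄ = 1.816 × 20.0500 = 36.4108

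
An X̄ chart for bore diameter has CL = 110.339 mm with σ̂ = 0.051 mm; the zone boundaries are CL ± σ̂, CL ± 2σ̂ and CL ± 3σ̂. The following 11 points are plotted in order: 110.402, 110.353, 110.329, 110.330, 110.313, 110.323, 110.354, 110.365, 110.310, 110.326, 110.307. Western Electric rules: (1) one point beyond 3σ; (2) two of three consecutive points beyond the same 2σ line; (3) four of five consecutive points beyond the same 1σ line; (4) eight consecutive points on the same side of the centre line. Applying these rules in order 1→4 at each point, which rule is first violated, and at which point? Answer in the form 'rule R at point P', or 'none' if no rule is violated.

none

Zone of each point (C = within 1σ̂, B = 1σ̂–2σ̂, A = 2σ̂–3σ̂, * = beyond 3σ̂; sign = side of CL): 1:+B, 2:+C, 3:-C, 4:-C, 5:-C, 6:-C, 7:+C, 8:+C, 9:-C, 10:-C, 11:-C
No rule fires across all 11 points.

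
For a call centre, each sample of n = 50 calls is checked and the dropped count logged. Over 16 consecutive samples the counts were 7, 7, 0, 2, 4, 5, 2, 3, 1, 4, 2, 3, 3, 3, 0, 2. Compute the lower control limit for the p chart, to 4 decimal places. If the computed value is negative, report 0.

p̄ = Σdᵢ / (k·n) = 48 / (16 × 50) = 0.06000
LCL = p̄ − 3·√(p̄(1−p̄)/n) = 0.06000 − 3 × 0.03359 = -0.04076 → 0 (negative, so LCL = 0)

0.0000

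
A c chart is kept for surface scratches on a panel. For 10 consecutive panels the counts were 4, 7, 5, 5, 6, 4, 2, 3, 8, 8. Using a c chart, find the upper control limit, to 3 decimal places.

c̄ = (4 + 7 + 5 + 5 + 6 + 4 + 2 + 3 + 8 + 8) / 10 = 52 / 10 = 5.2000
UCL = c̄ + 3√c̄ = 5.2000 + 3 × √5.2000 = 5.2000 + 3 × 2.2804 = 12.0411

12.041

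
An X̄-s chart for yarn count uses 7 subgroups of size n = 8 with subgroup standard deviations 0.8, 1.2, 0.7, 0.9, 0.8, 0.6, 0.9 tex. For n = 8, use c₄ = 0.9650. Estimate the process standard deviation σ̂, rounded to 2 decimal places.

0.87

s̄ = (0.8 + 1.2 + 0.7 + 0.9 + 0.8 + 0.6 + 0.9) / 7 = 0.8429
σ̂ = s̄ / c₄ = 0.8429 / 0.9650 = 0.8734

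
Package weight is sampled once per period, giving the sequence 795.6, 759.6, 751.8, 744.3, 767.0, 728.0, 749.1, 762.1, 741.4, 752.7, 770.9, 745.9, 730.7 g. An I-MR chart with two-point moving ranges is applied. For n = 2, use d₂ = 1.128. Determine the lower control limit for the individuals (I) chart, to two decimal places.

701.14

X̄ = (795.6 + 759.6 + 751.8 + 744.3 + 767.0 + 728.0 + 749.1 + 762.1 + 741.4 + 752.7 + 770.9 + 745.9 + 730.7) / 13 = 753.7769
Moving ranges: 36.0, 7.8, 7.5, 22.7, 39.0, 21.1, 13.0, 20.7, 11.3, 18.2, 25.0, 15.2; M̄R̄ = 237.5000 / 12 = 19.7917
LCL = X̄ − 3·M̄R̄/d₂ = 753.7769 − 3 × 19.7917 / 1.128 = 701.1395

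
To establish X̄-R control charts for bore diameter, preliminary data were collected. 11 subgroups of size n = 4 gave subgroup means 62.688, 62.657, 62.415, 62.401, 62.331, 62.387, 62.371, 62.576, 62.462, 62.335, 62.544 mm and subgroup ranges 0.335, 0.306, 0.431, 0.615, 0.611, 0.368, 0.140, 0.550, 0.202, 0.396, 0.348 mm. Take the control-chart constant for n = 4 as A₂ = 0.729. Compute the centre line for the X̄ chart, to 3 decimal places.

62.470

X̄̄ = (62.688 + 62.657 + 62.415 + 62.401 + 62.331 + 62.387 + 62.371 + 62.576 + 62.462 + 62.335 + 62.544) / 11 = 687.1670 / 11 = 62.4697
CL = X̄̄ = 62.4697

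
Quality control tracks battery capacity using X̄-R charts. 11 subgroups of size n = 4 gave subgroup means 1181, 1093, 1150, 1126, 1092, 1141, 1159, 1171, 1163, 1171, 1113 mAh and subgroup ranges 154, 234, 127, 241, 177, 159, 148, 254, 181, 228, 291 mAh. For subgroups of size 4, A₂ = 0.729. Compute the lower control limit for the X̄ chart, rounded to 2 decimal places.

X̄̄ = (1181 + 1093 + 1150 + 1126 + 1092 + 1141 + 1159 + 1171 + 1163 + 1171 + 1113) / 11 = 12560.0000 / 11 = 1141.8182
R̄ = (154 + 234 + 127 + 241 + 177 + 159 + 148 + 254 + 181 + 228 + 291) / 11 = 2194.0000 / 11 = 199.4545
LCL = X̄̄ − A₂·R̄ = 1141.8182 − 0.729 × 199.4545 = 996.4158

996.42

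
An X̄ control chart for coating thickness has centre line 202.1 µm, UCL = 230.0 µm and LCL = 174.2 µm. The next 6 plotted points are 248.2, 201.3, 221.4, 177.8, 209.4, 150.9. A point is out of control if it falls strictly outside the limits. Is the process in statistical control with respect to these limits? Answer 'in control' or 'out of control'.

Compare each point to [174.2, 230.0]: sample 1 = 248.2 > UCL; sample 6 = 150.9 < LCL.

out of control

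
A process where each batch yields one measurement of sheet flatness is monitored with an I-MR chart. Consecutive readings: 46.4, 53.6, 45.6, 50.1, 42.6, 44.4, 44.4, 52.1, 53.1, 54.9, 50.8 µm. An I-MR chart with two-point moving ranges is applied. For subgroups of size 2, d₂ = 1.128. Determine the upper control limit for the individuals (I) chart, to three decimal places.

60.505

X̄ = (46.4 + 53.6 + 45.6 + 50.1 + 42.6 + 44.4 + 44.4 + 52.1 + 53.1 + 54.9 + 50.8) / 11 = 48.9091
Moving ranges: 7.2, 8.0, 4.5, 7.5, 1.8, 0.0, 7.7, 1.0, 1.8, 4.1; M̄R̄ = 43.6000 / 10 = 4.3600
UCL = X̄ + 3·M̄R̄/d₂ = 48.9091 + 3 × 4.3600 / 1.128 = 60.5048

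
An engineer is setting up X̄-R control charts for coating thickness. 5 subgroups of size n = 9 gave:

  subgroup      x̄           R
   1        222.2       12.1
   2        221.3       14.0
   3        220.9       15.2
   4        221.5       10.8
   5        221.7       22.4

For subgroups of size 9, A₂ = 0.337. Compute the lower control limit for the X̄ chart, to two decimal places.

216.50

X̄̄ = (222.2 + 221.3 + 220.9 + 221.5 + 221.7) / 5 = 1107.6000 / 5 = 221.5200
R̄ = (12.1 + 14.0 + 15.2 + 10.8 + 22.4) / 5 = 74.5000 / 5 = 14.9000
LCL = X̄̄ − A₂·R̄ = 221.5200 − 0.337 × 14.9000 = 216.4987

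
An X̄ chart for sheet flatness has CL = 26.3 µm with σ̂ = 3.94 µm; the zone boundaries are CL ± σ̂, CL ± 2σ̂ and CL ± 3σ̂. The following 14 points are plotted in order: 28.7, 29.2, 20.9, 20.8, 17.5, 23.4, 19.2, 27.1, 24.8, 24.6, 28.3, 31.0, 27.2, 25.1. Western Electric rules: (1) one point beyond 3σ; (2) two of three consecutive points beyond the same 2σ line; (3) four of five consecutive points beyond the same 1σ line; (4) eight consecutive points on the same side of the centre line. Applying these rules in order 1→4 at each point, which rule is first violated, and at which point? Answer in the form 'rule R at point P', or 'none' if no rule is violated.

rule 3 at point 7

Zone of each point (C = within 1σ̂, B = 1σ̂–2σ̂, A = 2σ̂–3σ̂, * = beyond 3σ̂; sign = side of CL): 1:+C, 2:+C, 3:-B, 4:-B, 5:-A, 6:-C, 7:-B, 8:+C, 9:-C, 10:-C, 11:+C, 12:+B, 13:+C, 14:-C
Rule 3 (four of five consecutive points beyond the same 1σ limit) is satisfied at point 7.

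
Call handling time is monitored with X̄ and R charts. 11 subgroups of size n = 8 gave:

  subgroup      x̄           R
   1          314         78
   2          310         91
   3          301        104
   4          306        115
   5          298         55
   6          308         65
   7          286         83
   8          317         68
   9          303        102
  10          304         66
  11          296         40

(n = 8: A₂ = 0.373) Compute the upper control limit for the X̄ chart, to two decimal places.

333.31

X̄̄ = (314 + 310 + 301 + 306 + 298 + 308 + 286 + 317 + 303 + 304 + 296) / 11 = 3343.0000 / 11 = 303.9091
R̄ = (78 + 91 + 104 + 115 + 55 + 65 + 83 + 68 + 102 + 66 + 40) / 11 = 867.0000 / 11 = 78.8182
UCL = X̄̄ + A₂·R̄ = 303.9091 + 0.373 × 78.8182 = 333.3083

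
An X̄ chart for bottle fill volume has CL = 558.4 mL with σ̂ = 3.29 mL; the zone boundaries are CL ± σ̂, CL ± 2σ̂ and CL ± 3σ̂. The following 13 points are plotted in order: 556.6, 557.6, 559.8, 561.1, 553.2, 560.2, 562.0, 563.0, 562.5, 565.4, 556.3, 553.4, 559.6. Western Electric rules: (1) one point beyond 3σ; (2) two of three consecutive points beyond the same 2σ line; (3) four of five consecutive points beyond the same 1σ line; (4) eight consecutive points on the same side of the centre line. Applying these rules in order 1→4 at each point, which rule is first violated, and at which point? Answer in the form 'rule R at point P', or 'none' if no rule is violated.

Zone of each point (C = within 1σ̂, B = 1σ̂–2σ̂, A = 2σ̂–3σ̂, * = beyond 3σ̂; sign = side of CL): 1:-C, 2:-C, 3:+C, 4:+C, 5:-B, 6:+C, 7:+B, 8:+B, 9:+B, 10:+A, 11:-C, 12:-B, 13:+C
Rule 3 (four of five consecutive points beyond the same 1σ limit) is satisfied at point 10.

rule 3 at point 10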